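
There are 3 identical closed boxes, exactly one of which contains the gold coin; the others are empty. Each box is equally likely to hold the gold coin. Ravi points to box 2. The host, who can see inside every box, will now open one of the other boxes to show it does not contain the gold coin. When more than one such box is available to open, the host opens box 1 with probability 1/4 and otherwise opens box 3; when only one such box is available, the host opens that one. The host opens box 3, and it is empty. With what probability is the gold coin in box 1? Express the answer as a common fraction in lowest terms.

Condition on the true location of the gold coin.
If it is in box 1 (prior 1/3): only box 3 is available, probability 1; weight (1/3)·1 = 1/3.
If it is in box 2 (prior 1/3): box 1 is available but not opened, probability 3/4; weight (1/3)·(3/4) = 1/4.
If it is in box 3 (prior 1/3): the host opened box 3, so this case is ruled out; weight (1/3)·0 = 0.
The weights sum to 7/12.
So P(the gold coin in box 1 | the host opened box 3) = (1/3) / (7/12) = 4/7.

4/7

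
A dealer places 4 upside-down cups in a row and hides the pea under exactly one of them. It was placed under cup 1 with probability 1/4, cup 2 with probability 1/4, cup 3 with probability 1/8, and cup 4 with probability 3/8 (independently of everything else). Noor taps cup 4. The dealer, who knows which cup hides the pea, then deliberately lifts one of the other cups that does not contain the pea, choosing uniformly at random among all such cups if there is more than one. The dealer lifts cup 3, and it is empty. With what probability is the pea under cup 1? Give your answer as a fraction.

Condition on the true location of the pea.
If it is under either of cups 1 and 2 (prior 1/4 each): the dealer has 2 equally likely choices, so probability 1/2; weight (1/4)·(1/2) = 1/8 each.
If it is under cup 3 (prior 1/8): the dealer opened cup 3, so this case is ruled out; weight (1/8)·0 = 0.
If it is under cup 4 (prior 3/8): the dealer has 3 equally likely choices, so probability 1/3; weight (3/8)·(1/3) = 1/8.
The weights sum to 3/8.
So P(the pea under cup 1 | the dealer opened cup 3) = (1/8) / (3/8) = 1/3.

1/3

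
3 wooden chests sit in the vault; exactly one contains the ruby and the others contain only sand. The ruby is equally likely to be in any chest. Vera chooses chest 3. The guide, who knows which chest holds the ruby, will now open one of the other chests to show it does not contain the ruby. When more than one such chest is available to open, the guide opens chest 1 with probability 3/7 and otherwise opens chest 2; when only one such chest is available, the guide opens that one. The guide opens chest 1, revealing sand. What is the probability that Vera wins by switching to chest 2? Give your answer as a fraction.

Consider each possible location of the ruby in turn.
If it is in chest 1 (prior 1/3): the guide opened chest 1, so this case is ruled out; weight (1/3)·0 = 0.
If it is in chest 2 (prior 1/3): only chest 1 is available, probability 1; weight (1/3)·1 = 1/3.
If it is in chest 3 (prior 1/3): chest 1 is available, opened with probability 3/7; weight (1/3)·(3/7) = 1/7.
The weights sum to 10/21.
So P(the ruby in chest 2 | the guide opened chest 1) = (1/3) / (10/21) = 7/10.

7/10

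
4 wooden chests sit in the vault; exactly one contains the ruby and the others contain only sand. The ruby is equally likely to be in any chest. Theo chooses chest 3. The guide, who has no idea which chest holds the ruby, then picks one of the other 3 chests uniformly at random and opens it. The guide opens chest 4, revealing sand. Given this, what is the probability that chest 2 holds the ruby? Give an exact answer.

Condition on the true location of the ruby.
If it is in any of chests 1, 2, and 3 (prior 1/4 each): the guide picks chest 4 with probability 1/3 regardless, and it is not the prize; weight (1/4)·(1/3) = 1/12 each.
If it is in chest 4 (prior 1/4): the guide opened chest 4, so this case is ruled out; weight (1/4)·0 = 0.
The weights sum to 1/4.
So P(the ruby in chest 2 | the guide opened chest 4) = (1/12) / (1/4) = 1/3.

1/3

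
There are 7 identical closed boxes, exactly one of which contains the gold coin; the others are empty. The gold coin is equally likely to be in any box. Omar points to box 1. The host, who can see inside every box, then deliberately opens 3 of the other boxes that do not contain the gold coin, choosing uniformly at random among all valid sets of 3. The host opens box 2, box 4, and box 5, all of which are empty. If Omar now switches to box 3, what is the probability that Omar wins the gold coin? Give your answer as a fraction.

Condition on the true location of the gold coin.
If it is in box 1 (prior 1/7): the host has 20 equally likely choices, so probability 1/20; weight (1/7)·(1/20) = 1/140.
If it is in any of boxes 2, 4, and 5 (prior 1/7 each): that box was opened and seen not to hold the prize — ruled out; weight (1/7)·0 = 0 each.
If it is in any of boxes 3, 6, and 7 (prior 1/7 each): the host has 10 equally likely choices, so probability 1/10; weight (1/7)·(1/10) = 1/70 each.
The weights sum to 1/20.
So P(the gold coin in box 3 | the host opened box 2, box 4, and box 5) = (1/70) / (1/20) = 2/7.

2/7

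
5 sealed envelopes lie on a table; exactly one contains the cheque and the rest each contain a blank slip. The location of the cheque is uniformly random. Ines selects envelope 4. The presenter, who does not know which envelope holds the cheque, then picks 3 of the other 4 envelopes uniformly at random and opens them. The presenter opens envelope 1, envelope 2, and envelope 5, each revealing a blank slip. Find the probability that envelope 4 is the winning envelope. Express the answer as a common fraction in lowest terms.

1/2

Condition on the true location of the cheque.
If it is in any of envelopes 1, 2, and 5 (prior 1/5 each): that envelope was opened and seen not to hold the prize — ruled out; weight (1/5)·0 = 0 each.
If it is in either of envelopes 3 and 4 (prior 1/5 each): the presenter picks exactly this set with probability 1/4 regardless, and none is the prize; weight (1/5)·(1/4) = 1/20 each.
The weights sum to 1/10.
So P(the cheque in envelope 4 | the presenter opened envelope 1, envelope 2, and envelope 5) = (1/20) / (1/10) = 1/2.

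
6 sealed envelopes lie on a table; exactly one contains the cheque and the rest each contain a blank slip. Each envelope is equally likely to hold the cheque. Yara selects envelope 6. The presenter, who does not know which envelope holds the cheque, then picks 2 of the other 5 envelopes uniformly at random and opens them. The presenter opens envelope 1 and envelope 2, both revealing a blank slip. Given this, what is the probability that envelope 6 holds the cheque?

1/4

Condition on the true location of the cheque.
If it is in either of envelopes 1 and 2 (prior 1/6 each): that envelope was opened and seen not to hold the prize — ruled out; weight (1/6)·0 = 0 each.
If it is in any of envelopes 3, 4, 5, and 6 (prior 1/6 each): the presenter picks exactly this set with probability 1/10 regardless, and none is the prize; weight (1/6)·(1/10) = 1/60 each.
The weights sum to 1/15.
So P(the cheque in envelope 6 | the presenter opened envelope 1 and envelope 2) = (1/60) / (1/15) = 1/4.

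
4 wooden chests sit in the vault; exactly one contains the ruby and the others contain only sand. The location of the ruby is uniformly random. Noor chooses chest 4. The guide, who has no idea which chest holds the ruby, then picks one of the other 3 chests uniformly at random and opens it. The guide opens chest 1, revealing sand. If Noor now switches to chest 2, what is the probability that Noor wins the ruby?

Consider each possible location of the ruby in turn.
If it is in chest 1 (prior 1/4): the guide opened chest 1, so this case is ruled out; weight (1/4)·0 = 0.
If it is in any of chests 2, 3, and 4 (prior 1/4 each): the guide picks chest 1 with probability 1/3 regardless, and it is not the prize; weight (1/4)·(1/3) = 1/12 each.
The weights sum to 1/4.
So P(the ruby in chest 2 | the guide opened chest 1) = (1/12) / (1/4) = 1/3.

1/3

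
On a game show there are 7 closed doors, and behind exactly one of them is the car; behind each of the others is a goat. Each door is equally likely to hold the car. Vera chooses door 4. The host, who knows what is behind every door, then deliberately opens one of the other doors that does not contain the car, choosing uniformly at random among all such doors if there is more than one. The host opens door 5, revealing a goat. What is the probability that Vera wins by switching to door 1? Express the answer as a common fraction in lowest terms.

Apply Bayes' rule, conditioning on where the car actually is.
If it is behind any of doors 1, 2, 3, 6, and 7 (prior 1/7 each): the host has 5 equally likely choices, so probability 1/5; weight (1/7)·(1/5) = 1/35 each.
If it is behind door 4 (prior 1/7): the host has 6 equally likely choices, so probability 1/6; weight (1/7)·(1/6) = 1/42.
If it is behind door 5 (prior 1/7): the host opened door 5, so this case is ruled out; weight (1/7)·0 = 0.
The weights sum to 1/6.
So P(the car behind door 1 | the host opened door 5) = (1/35) / (1/6) = 6/35.

6/35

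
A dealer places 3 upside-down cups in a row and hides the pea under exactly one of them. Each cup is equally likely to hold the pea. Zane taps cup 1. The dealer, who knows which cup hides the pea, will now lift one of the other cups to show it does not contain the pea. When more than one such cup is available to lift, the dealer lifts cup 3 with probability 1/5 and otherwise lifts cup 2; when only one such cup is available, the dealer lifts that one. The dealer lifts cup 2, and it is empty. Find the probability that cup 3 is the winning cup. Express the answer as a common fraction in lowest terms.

5/9

Consider each possible location of the pea in turn.
If it is under cup 1 (prior 1/3): cup 3 is available but not opened, probability 4/5; weight (1/3)·(4/5) = 4/15.
If it is under cup 2 (prior 1/3): the dealer opened cup 2, so this case is ruled out; weight (1/3)·0 = 0.
If it is under cup 3 (prior 1/3): only cup 2 is available, probability 1; weight (1/3)·1 = 1/3.
The weights sum to 3/5.
So P(the pea under cup 3 | the dealer opened cup 2) = (1/3) / (3/5) = 5/9.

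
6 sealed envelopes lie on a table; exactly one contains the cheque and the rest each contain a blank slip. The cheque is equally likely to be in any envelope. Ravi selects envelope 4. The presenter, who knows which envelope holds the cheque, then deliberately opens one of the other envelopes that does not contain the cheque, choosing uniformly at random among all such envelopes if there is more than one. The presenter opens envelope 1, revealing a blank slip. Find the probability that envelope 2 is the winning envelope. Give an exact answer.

Consider each possible location of the cheque in turn.
If it is in envelope 1 (prior 1/6): the presenter opened envelope 1, so this case is ruled out; weight (1/6)·0 = 0.
If it is in any of envelopes 2, 3, 5, and 6 (prior 1/6 each): the presenter has 4 equally likely choices, so probability 1/4; weight (1/6)·(1/4) = 1/24 each.
If it is in envelope 4 (prior 1/6): the presenter has 5 equally likely choices, so probability 1/5; weight (1/6)·(1/5) = 1/30.
The weights sum to 1/5.
So P(the cheque in envelope 2 | the presenter opened envelope 1) = (1/24) / (1/5) = 5/24.

5/24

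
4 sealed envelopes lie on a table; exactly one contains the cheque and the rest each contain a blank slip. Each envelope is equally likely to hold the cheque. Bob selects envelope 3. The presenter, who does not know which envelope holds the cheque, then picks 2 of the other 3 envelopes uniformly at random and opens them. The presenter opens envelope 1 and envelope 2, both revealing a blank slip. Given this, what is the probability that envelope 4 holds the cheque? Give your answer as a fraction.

Apply Bayes' rule, conditioning on where the cheque actually is.
If it is in either of envelopes 1 and 2 (prior 1/4 each): that envelope was opened and seen not to hold the prize — ruled out; weight (1/4)·0 = 0 each.
If it is in either of envelopes 3 and 4 (prior 1/4 each): the presenter picks exactly this set with probability 1/3 regardless, and none is the prize; weight (1/4)·(1/3) = 1/12 each.
The weights sum to 1/6.
So P(the cheque in envelope 4 | the presenter opened envelope 1 and envelope 2) = (1/12) / (1/6) = 1/2.

1/2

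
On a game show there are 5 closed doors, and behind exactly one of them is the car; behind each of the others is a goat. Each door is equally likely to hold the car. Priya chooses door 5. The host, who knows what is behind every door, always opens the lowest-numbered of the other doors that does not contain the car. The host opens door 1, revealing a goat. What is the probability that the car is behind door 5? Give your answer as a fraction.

1/4

Condition on the true location of the car.
If it is behind door 1 (prior 1/5): the host opened door 1, so this case is ruled out; weight (1/5)·0 = 0.
If it is behind any of doors 2, 3, 4, and 5 (prior 1/5 each): door 1 is the lowest-numbered option available, probability 1; weight (1/5)·1 = 1/5 each.
The weights sum to 4/5.
So P(the car behind door 5 | the host opened door 1) = (1/5) / (4/5) = 1/4.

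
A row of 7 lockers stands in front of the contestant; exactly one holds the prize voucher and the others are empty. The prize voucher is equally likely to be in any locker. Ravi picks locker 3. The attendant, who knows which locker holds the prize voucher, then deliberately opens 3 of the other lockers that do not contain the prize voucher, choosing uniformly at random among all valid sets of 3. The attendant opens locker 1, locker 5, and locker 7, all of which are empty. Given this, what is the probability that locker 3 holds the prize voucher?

1/7

Apply Bayes' rule, conditioning on where the prize voucher actually is.
If it is in any of lockers 1, 5, and 7 (prior 1/7 each): that locker was opened and seen not to hold the prize — ruled out; weight (1/7)·0 = 0 each.
If it is in any of lockers 2, 4, and 6 (prior 1/7 each): the attendant has 10 equally likely choices, so probability 1/10; weight (1/7)·(1/10) = 1/70 each.
If it is in locker 3 (prior 1/7): the attendant has 20 equally likely choices, so probability 1/20; weight (1/7)·(1/20) = 1/140.
The weights sum to 1/20.
So P(the prize voucher in locker 3 | the attendant opened locker 1, locker 5, and locker 7) = (1/140) / (1/20) = 1/7.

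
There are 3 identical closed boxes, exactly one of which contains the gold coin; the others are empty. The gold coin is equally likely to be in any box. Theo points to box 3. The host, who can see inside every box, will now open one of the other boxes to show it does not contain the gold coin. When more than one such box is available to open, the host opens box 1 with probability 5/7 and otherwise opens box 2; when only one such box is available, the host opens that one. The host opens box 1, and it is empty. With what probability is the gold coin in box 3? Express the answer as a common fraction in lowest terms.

5/12

Apply Bayes' rule, conditioning on where the gold coin actually is.
If it is in box 1 (prior 1/3): the host opened box 1, so this case is ruled out; weight (1/3)·0 = 0.
If it is in box 2 (prior 1/3): only box 1 is available, probability 1; weight (1/3)·1 = 1/3.
If it is in box 3 (prior 1/3): box 1 is available, opened with probability 5/7; weight (1/3)·(5/7) = 5/21.
The weights sum to 4/7.
So P(the gold coin in box 3 | the host opened box 1) = (5/21) / (4/7) = 5/12.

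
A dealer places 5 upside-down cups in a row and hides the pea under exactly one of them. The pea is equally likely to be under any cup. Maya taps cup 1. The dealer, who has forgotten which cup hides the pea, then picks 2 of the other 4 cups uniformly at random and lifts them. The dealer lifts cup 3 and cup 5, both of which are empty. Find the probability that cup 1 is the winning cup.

1/3

Consider each possible location of the pea in turn.
If it is under any of cups 1, 2, and 4 (prior 1/5 each): the dealer picks exactly this set with probability 1/6 regardless, and none is the prize; weight (1/5)·(1/6) = 1/30 each.
If it is under either of cups 3 and 5 (prior 1/5 each): that cup was opened and seen not to hold the prize — ruled out; weight (1/5)·0 = 0 each.
The weights sum to 1/10.
So P(the pea under cup 1 | the dealer opened cup 3 and cup 5) = (1/30) / (1/10) = 1/3.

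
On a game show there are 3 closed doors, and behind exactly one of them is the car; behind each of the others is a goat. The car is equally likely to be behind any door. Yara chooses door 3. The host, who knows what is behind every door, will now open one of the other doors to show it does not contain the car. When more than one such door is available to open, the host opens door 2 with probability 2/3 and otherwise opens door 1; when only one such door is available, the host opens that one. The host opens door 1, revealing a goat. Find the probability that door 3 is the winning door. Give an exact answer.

1/4

Condition on the true location of the car.
If it is behind door 1 (prior 1/3): the host opened door 1, so this case is ruled out; weight (1/3)·0 = 0.
If it is behind door 2 (prior 1/3): only door 1 is available, probability 1; weight (1/3)·1 = 1/3.
If it is behind door 3 (prior 1/3): door 2 is available but not opened, probability 1/3; weight (1/3)·(1/3) = 1/9.
The weights sum to 4/9.
So P(the car behind door 3 | the host opened door 1) = (1/9) / (4/9) = 1/4.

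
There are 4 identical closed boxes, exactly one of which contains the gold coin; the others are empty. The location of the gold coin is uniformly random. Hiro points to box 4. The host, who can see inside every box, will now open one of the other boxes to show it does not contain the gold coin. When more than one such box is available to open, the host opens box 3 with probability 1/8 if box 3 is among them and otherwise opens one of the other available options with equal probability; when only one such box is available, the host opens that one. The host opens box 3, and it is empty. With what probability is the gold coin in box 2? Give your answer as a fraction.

1/3

Condition on the true location of the gold coin.
If it is in any of boxes 1, 2, and 4 (prior 1/4 each): box 3 is available, opened with probability 1/8; weight (1/4)·(1/8) = 1/32 each.
If it is in box 3 (prior 1/4): the host opened box 3, so this case is ruled out; weight (1/4)·0 = 0.
The weights sum to 3/32.
So P(the gold coin in box 2 | the host opened box 3) = (1/32) / (3/32) = 1/3.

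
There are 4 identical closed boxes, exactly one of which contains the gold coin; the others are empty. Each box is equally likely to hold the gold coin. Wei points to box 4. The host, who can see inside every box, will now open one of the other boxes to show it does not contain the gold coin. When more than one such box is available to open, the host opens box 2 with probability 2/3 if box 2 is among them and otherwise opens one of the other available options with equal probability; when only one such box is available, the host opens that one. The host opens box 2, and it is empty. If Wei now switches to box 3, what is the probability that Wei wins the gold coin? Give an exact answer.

Consider each possible location of the gold coin in turn.
If it is in any of boxes 1, 3, and 4 (prior 1/4 each): box 2 is available, opened with probability 2/3; weight (1/4)·(2/3) = 1/6 each.
If it is in box 2 (prior 1/4): the host opened box 2, so this case is ruled out; weight (1/4)·0 = 0.
The weights sum to 1/2.
So P(the gold coin in box 3 | the host opened box 2) = (1/6) / (1/2) = 1/3.

1/3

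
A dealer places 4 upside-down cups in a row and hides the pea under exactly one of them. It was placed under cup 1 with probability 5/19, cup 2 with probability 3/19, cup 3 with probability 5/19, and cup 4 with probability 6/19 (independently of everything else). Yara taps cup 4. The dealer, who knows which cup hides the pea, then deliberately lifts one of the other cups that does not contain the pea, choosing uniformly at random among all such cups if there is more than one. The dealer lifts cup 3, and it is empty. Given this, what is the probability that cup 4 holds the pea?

1/3

Consider each possible location of the pea in turn.
If it is under cup 1 (prior 5/19): the dealer has 2 equally likely choices, so probability 1/2; weight (5/19)·(1/2) = 5/38.
If it is under cup 2 (prior 3/19): the dealer has 2 equally likely choices, so probability 1/2; weight (3/19)·(1/2) = 3/38.
If it is under cup 3 (prior 5/19): the dealer opened cup 3, so this case is ruled out; weight (5/19)·0 = 0.
If it is under cup 4 (prior 6/19): the dealer has 3 equally likely choices, so probability 1/3; weight (6/19)·(1/3) = 2/19.
The weights sum to 6/19.
So P(the pea under cup 4 | the dealer opened cup 3) = (2/19) / (6/19) = 1/3.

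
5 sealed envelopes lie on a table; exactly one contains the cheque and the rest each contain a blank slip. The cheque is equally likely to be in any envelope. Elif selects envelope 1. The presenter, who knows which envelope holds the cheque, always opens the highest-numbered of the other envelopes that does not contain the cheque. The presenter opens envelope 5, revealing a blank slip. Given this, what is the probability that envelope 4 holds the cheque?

1/4

Condition on the true location of the cheque.
If it is in any of envelopes 1, 2, 3, and 4 (prior 1/5 each): envelope 5 is the highest-numbered option available, probability 1; weight (1/5)·1 = 1/5 each.
If it is in envelope 5 (prior 1/5): the presenter opened envelope 5, so this case is ruled out; weight (1/5)·0 = 0.
The weights sum to 4/5.
So P(the cheque in envelope 4 | the presenter opened envelope 5) = (1/5) / (4/5) = 1/4.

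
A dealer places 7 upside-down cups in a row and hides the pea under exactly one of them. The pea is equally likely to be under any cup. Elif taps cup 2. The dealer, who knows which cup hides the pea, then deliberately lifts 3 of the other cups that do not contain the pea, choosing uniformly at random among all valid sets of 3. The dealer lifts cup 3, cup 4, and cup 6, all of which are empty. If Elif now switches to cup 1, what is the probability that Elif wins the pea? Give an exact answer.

Apply Bayes' rule, conditioning on where the pea actually is.
If it is under any of cups 1, 5, and 7 (prior 1/7 each): the dealer has 10 equally likely choices, so probability 1/10; weight (1/7)·(1/10) = 1/70 each.
If it is under cup 2 (prior 1/7): the dealer has 20 equally likely choices, so probability 1/20; weight (1/7)·(1/20) = 1/140.
If it is under any of cups 3, 4, and 6 (prior 1/7 each): that cup was opened and seen not to hold the prize — ruled out; weight (1/7)·0 = 0 each.
The weights sum to 1/20.
So P(the pea under cup 1 | the dealer opened cup 3, cup 4, and cup 6) = (1/70) / (1/20) = 2/7.

2/7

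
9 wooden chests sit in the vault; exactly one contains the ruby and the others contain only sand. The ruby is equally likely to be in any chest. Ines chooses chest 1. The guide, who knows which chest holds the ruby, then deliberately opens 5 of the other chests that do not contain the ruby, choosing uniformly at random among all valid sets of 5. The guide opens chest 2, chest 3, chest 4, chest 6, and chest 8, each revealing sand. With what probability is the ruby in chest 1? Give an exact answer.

1/9

Apply Bayes' rule, conditioning on where the ruby actually is.
If it is in chest 1 (prior 1/9): the guide has 56 equally likely choices, so probability 1/56; weight (1/9)·(1/56) = 1/504.
If it is in any of chests 2, 3, 4, 6, and 8 (prior 1/9 each): that chest was opened and seen not to hold the prize — ruled out; weight (1/9)·0 = 0 each.
If it is in any of chests 5, 7, and 9 (prior 1/9 each): the guide has 21 equally likely choices, so probability 1/21; weight (1/9)·(1/21) = 1/189 each.
The weights sum to 1/56.
So P(the ruby in chest 1 | the guide opened chest 2, chest 3, chest 4, chest 6, and chest 8) = (1/504) / (1/56) = 1/9.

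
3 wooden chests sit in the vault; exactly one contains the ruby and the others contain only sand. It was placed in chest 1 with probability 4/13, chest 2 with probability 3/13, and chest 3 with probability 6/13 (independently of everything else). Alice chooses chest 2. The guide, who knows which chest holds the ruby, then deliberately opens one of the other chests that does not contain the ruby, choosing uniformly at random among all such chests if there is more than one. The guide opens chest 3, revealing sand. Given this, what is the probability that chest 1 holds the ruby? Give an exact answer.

8/11

Consider each possible location of the ruby in turn.
If it is in chest 1 (prior 4/13): the guide has no choice, probability 1; weight (4/13)·1 = 4/13.
If it is in chest 2 (prior 3/13): the guide has 2 equally likely choices, so probability 1/2; weight (3/13)·(1/2) = 3/26.
If it is in chest 3 (prior 6/13): the guide opened chest 3, so this case is ruled out; weight (6/13)·0 = 0.
The weights sum to 11/26.
So P(the ruby in chest 1 | the guide opened chest 3) = (4/13) / (11/26) = 8/11.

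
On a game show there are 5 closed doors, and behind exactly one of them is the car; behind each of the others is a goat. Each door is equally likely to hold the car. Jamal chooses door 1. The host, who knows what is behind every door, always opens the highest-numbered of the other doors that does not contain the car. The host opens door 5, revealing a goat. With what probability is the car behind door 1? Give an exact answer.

1/4

Consider each possible location of the car in turn.
If it is behind any of doors 1, 2, 3, and 4 (prior 1/5 each): door 5 is the highest-numbered option available, probability 1; weight (1/5)·1 = 1/5 each.
If it is behind door 5 (prior 1/5): the host opened door 5, so this case is ruled out; weight (1/5)·0 = 0.
The weights sum to 4/5.
So P(the car behind door 1 | the host opened door 5) = (1/5) / (4/5) = 1/4.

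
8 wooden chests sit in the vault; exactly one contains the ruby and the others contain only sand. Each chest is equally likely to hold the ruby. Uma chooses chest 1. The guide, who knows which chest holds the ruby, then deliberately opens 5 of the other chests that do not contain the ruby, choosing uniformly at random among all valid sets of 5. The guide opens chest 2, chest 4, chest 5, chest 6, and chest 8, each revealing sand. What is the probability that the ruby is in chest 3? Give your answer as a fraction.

7/16

Consider each possible location of the ruby in turn.
If it is in chest 1 (prior 1/8): the guide has 21 equally likely choices, so probability 1/21; weight (1/8)·(1/21) = 1/168.
If it is in any of chests 2, 4, 5, 6, and 8 (prior 1/8 each): that chest was opened and seen not to hold the prize — ruled out; weight (1/8)·0 = 0 each.
If it is in either of chests 3 and 7 (prior 1/8 each): the guide has 6 equally likely choices, so probability 1/6; weight (1/8)·(1/6) = 1/48 each.
The weights sum to 1/21.
So P(the ruby in chest 3 | the guide opened chest 2, chest 4, chest 5, chest 6, and chest 8) = (1/48) / (1/21) = 7/16.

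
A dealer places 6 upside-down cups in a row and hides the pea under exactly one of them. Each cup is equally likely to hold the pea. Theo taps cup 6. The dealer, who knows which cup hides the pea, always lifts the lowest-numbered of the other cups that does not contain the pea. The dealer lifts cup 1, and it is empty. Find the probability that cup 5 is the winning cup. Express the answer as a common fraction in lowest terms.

Condition on the true location of the pea.
If it is under cup 1 (prior 1/6): the dealer opened cup 1, so this case is ruled out; weight (1/6)·0 = 0.
If it is under any of cups 2, 3, 4, 5, and 6 (prior 1/6 each): cup 1 is the lowest-numbered option available, probability 1; weight (1/6)·1 = 1/6 each.
The weights sum to 5/6.
So P(the pea under cup 5 | the dealer opened cup 1) = (1/6) / (5/6) = 1/5.

1/5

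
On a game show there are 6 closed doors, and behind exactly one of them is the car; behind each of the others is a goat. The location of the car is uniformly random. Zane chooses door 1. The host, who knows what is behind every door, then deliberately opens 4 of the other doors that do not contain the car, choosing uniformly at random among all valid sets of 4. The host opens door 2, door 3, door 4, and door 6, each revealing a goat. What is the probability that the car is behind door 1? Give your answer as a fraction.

Apply Bayes' rule, conditioning on where the car actually is.
If it is behind door 1 (prior 1/6): the host has 5 equally likely choices, so probability 1/5; weight (1/6)·(1/5) = 1/30.
If it is behind any of doors 2, 3, 4, and 6 (prior 1/6 each): that door was opened and seen not to hold the prize — ruled out; weight (1/6)·0 = 0 each.
If it is behind door 5 (prior 1/6): the host has no choice, probability 1; weight (1/6)·1 = 1/6.
The weights sum to 1/5.
So P(the car behind door 1 | the host opened door 2, door 3, door 4, and door 6) = (1/30) / (1/5) = 1/6.

1/6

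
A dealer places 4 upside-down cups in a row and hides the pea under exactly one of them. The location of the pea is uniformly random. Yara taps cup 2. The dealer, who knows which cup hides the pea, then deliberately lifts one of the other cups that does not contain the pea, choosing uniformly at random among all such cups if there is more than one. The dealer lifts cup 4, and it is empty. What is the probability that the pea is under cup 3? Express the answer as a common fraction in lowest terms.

Condition on the true location of the pea.
If it is under either of cups 1 and 3 (prior 1/4 each): the dealer has 2 equally likely choices, so probability 1/2; weight (1/4)·(1/2) = 1/8 each.
If it is under cup 2 (prior 1/4): the dealer has 3 equally likely choices, so probability 1/3; weight (1/4)·(1/3) = 1/12.
If it is under cup 4 (prior 1/4): the dealer opened cup 4, so this case is ruled out; weight (1/4)·0 = 0.
The weights sum to 1/3.
So P(the pea under cup 3 | the dealer opened cup 4) = (1/8) / (1/3) = 3/8.

3/8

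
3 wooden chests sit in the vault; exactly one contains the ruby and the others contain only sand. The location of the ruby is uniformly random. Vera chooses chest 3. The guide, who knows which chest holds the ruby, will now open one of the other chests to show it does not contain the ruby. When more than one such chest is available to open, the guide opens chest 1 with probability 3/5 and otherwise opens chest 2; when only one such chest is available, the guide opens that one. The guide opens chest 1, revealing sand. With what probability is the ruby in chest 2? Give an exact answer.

5/8

Consider each possible location of the ruby in turn.
If it is in chest 1 (prior 1/3): the guide opened chest 1, so this case is ruled out; weight (1/3)·0 = 0.
If it is in chest 2 (prior 1/3): only chest 1 is available, probability 1; weight (1/3)·1 = 1/3.
If it is in chest 3 (prior 1/3): chest 1 is available, opened with probability 3/5; weight (1/3)·(3/5) = 1/5.
The weights sum to 8/15.
So P(the ruby in chest 2 | the guide opened chest 1) = (1/3) / (8/15) = 5/8.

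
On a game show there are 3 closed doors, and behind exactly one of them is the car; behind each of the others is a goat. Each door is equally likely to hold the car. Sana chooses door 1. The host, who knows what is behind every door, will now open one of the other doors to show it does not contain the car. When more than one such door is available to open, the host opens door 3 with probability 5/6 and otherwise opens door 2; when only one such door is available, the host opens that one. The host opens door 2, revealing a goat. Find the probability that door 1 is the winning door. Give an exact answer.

1/7

Apply Bayes' rule, conditioning on where the car actually is.
If it is behind door 1 (prior 1/3): door 3 is available but not opened, probability 1/6; weight (1/3)·(1/6) = 1/18.
If it is behind door 2 (prior 1/3): the host opened door 2, so this case is ruled out; weight (1/3)·0 = 0.
If it is behind door 3 (prior 1/3): only door 2 is available, probability 1; weight (1/3)·1 = 1/3.
The weights sum to 7/18.
So P(the car behind door 1 | the host opened door 2) = (1/18) / (7/18) = 1/7.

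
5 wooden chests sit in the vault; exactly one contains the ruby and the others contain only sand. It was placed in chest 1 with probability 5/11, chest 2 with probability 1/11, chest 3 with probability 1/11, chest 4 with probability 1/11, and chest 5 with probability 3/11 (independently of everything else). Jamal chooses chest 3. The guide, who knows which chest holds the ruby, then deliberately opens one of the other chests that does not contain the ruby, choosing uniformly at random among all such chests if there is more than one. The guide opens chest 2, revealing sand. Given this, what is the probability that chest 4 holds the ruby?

Consider each possible location of the ruby in turn.
If it is in chest 1 (prior 5/11): the guide has 3 equally likely choices, so probability 1/3; weight (5/11)·(1/3) = 5/33.
If it is in chest 2 (prior 1/11): the guide opened chest 2, so this case is ruled out; weight (1/11)·0 = 0.
If it is in chest 3 (prior 1/11): the guide has 4 equally likely choices, so probability 1/4; weight (1/11)·(1/4) = 1/44.
If it is in chest 4 (prior 1/11): the guide has 3 equally likely choices, so probability 1/3; weight (1/11)·(1/3) = 1/33.
If it is in chest 5 (prior 3/11): the guide has 3 equally likely choices, so probability 1/3; weight (3/11)·(1/3) = 1/11.
The weights sum to 13/44.
So P(the ruby in chest 4 | the guide opened chest 2) = (1/33) / (13/44) = 4/39.

4/39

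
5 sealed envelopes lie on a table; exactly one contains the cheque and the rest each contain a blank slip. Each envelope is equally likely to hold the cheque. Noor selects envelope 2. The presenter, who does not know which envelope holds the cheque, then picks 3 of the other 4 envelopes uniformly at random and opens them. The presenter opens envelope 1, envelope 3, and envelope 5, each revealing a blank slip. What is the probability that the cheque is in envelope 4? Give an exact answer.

Because the presenter chose which envelopes to open without knowing where the cheque is, the choice is independent of the prize location. Learning that none of the 3 opened envelopes holds the cheque simply rules out those 3 locations and leaves the remaining 2 envelopes still equally likely by symmetry.
So P(the cheque in envelope 4) = 1/2.

1/2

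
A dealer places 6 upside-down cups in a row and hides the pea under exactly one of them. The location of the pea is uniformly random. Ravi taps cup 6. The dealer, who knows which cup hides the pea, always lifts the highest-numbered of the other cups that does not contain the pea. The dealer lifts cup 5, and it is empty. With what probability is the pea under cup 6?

1/5

Condition on the true location of the pea.
If it is under any of cups 1, 2, 3, 4, and 6 (prior 1/6 each): cup 5 is the highest-numbered option available, probability 1; weight (1/6)·1 = 1/6 each.
If it is under cup 5 (prior 1/6): the dealer opened cup 5, so this case is ruled out; weight (1/6)·0 = 0.
The weights sum to 5/6.
So P(the pea under cup 6 | the dealer opened cup 5) = (1/6) / (5/6) = 1/5.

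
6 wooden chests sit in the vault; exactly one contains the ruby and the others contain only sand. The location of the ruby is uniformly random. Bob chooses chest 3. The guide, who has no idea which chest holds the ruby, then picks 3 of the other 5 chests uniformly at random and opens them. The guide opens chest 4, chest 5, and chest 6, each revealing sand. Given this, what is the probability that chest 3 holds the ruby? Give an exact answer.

Consider each possible location of the ruby in turn.
If it is in any of chests 1, 2, and 3 (prior 1/6 each): the guide picks exactly this set with probability 1/10 regardless, and none is the prize; weight (1/6)·(1/10) = 1/60 each.
If it is in any of chests 4, 5, and 6 (prior 1/6 each): that chest was opened and seen not to hold the prize — ruled out; weight (1/6)·0 = 0 each.
The weights sum to 1/20.
So P(the ruby in chest 3 | the guide opened chest 4, chest 5, and chest 6) = (1/60) / (1/20) = 1/3.

1/3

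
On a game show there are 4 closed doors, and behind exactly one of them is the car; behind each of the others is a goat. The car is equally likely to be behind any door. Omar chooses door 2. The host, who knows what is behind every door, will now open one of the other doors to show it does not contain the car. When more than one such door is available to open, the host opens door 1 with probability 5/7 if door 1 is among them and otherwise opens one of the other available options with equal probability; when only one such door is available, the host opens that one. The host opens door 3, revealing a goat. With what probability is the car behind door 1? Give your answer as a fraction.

7/13

Apply Bayes' rule, conditioning on where the car actually is.
If it is behind door 1 (prior 1/4): door 1 holds the prize so is unavailable; the host chooses uniformly among the 2 others, probability 1/2; weight (1/4)·(1/2) = 1/8.
If it is behind door 2 (prior 1/4): door 1 is available but not opened; door 3 gets probability (1 − 5/7)/2 = 1/7; weight (1/4)·(1/7) = 1/28.
If it is behind door 3 (prior 1/4): the host opened door 3, so this case is ruled out; weight (1/4)·0 = 0.
If it is behind door 4 (prior 1/4): door 1 is available but not opened, probability 2/7; weight (1/4)·(2/7) = 1/14.
The weights sum to 13/56.
So P(the car behind door 1 | the host opened door 3) = (1/8) / (13/56) = 7/13.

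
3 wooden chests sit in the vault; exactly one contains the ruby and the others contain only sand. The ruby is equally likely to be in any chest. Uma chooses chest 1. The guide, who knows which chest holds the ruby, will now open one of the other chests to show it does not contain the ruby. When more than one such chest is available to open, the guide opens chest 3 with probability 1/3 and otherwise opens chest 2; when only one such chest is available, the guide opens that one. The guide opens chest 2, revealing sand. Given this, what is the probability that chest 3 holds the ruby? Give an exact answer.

Condition on the true location of the ruby.
If it is in chest 1 (prior 1/3): chest 3 is available but not opened, probability 2/3; weight (1/3)·(2/3) = 2/9.
If it is in chest 2 (prior 1/3): the guide opened chest 2, so this case is ruled out; weight (1/3)·0 = 0.
If it is in chest 3 (prior 1/3): only chest 2 is available, probability 1; weight (1/3)·1 = 1/3.
The weights sum to 5/9.
So P(the ruby in chest 3 | the guide opened chest 2) = (1/3) / (5/9) = 3/5.

3/5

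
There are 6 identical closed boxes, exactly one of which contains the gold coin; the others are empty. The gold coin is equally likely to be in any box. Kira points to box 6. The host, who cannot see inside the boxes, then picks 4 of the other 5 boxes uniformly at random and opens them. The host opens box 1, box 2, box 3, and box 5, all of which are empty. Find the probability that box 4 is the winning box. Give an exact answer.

1/2

Consider each possible location of the gold coin in turn.
If it is in any of boxes 1, 2, 3, and 5 (prior 1/6 each): that box was opened and seen not to hold the prize — ruled out; weight (1/6)·0 = 0 each.
If it is in either of boxes 4 and 6 (prior 1/6 each): the host picks exactly this set with probability 1/5 regardless, and none is the prize; weight (1/6)·(1/5) = 1/30 each.
The weights sum to 1/15.
So P(the gold coin in box 4 | the host opened box 1, box 2, box 3, and box 5) = (1/30) / (1/15) = 1/2.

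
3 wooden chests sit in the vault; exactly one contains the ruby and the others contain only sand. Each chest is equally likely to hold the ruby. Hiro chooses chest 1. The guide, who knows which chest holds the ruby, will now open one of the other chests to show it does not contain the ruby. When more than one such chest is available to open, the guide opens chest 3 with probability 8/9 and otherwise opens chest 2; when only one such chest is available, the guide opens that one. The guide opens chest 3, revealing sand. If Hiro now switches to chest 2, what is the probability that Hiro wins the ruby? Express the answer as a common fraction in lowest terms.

Consider each possible location of the ruby in turn.
If it is in chest 1 (prior 1/3): chest 3 is available, opened with probability 8/9; weight (1/3)·(8/9) = 8/27.
If it is in chest 2 (prior 1/3): only chest 3 is available, probability 1; weight (1/3)·1 = 1/3.
If it is in chest 3 (prior 1/3): the guide opened chest 3, so this case is ruled out; weight (1/3)·0 = 0.
The weights sum to 17/27.
So P(the ruby in chest 2 | the guide opened chest 3) = (1/3) / (17/27) = 9/17.

9/17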